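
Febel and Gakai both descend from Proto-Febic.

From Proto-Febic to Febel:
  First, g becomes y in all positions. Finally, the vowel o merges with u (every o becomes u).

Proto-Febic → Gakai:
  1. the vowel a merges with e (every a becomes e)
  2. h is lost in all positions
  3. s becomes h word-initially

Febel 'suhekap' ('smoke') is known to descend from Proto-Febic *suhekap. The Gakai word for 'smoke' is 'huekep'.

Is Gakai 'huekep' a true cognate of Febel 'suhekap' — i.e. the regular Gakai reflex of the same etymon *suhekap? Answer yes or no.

Derive the expected Gakai reflex of *suhekap:
Gakai: *suhekap > suhekep > suekep > huekep  (by vowel merger, h-loss, debuccalisation)
Gakai 'huekep' matches the regular reflex exactly, so the pair is cognate.

yes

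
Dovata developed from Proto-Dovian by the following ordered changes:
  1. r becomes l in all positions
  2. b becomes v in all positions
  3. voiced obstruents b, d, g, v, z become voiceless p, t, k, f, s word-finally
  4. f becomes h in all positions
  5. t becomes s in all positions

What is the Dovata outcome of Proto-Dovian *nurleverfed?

Dovata: start from *nurleverfed.
  rule 1 (unconditioned shift): nurleverfed → nullevelfed
  rule 2: no change — nullevelfed
  rule 3 (final devoicing): nullevelfed → nullevelfet
  rule 4 (unconditioned shift): nullevelfet → nullevelhet
  rule 5 (unconditioned shift): nullevelhet → nullevelhes
  ⇒ Dovata nullevelhes

nullevelhes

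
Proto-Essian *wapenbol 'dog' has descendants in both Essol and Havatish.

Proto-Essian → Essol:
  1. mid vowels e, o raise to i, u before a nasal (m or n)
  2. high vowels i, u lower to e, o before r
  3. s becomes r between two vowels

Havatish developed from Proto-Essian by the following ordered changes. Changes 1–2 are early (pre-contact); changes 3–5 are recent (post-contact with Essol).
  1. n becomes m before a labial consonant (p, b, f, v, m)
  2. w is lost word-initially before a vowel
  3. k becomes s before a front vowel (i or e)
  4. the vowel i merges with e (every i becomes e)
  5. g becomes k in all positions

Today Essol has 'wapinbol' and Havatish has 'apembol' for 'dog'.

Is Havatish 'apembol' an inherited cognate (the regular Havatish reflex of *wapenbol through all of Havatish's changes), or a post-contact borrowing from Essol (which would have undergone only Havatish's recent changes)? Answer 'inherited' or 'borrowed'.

inherited

If inherited, *wapenbol would pass through all of Havatish's changes:
Havatish: *wapenbol
  wapenbol → wapembol   [nasal place assimilation]
  wapembol → apembol   [glide loss]
  apembol (rule 3 does not apply)
  apembol (rule 4 does not apply)
  apembol (rule 5 does not apply)
  giving Havatish apembol.
If borrowed from Essol 'wapinbol' after the early changes, it would undergo only the recent ones:
  rule 3 (palatalisation): no change (wapinbol)
  rule 4 (vowel merger): wapinbol → wapenbol
  rule 5 (unconditioned shift): no change (wapenbol)
  ⇒ as a loan: wapenbol
Havatish 'apembol' matches the inherited outcome exactly, so it is an inherited cognate, not a loan.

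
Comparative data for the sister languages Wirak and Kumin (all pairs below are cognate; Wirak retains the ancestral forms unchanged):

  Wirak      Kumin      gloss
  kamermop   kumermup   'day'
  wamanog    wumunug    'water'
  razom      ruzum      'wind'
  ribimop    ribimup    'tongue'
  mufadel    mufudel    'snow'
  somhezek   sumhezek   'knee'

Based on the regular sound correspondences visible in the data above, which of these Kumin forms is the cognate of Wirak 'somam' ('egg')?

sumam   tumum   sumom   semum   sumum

sumum

razom ~ ruzum, somhezek ~ sumhezek — Wirak o corresponds to Kumin u after a consonant, before a nasal.
kamermop ~ kumermup, wamanog ~ wumunug — Wirak a corresponds to Kumin u after a consonant, before a nasal.
Applying these to Wirak 'somam':
  somam → sumam   (o→u after a consonant, before a nasal)
  sumam → sumum   (a→u after a consonant, before a nasal)
So the Kumin cognate is 'sumum'.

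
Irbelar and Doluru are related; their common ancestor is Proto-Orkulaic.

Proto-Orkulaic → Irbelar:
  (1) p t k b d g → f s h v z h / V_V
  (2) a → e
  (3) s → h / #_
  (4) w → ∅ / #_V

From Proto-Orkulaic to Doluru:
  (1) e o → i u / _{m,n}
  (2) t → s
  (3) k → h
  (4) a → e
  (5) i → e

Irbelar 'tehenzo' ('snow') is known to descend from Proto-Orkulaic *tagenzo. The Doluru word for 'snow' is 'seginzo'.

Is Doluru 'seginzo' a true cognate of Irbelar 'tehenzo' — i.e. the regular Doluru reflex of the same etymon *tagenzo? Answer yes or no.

no

Derive the expected Doluru reflex of *tagenzo:
Doluru: *tagenzo > taginzo > saginzo > seginzo > segenzo  (by pre-nasal raising, unconditioned shift, vowel merger, vowel merger)
The regular Doluru reflex would be 'segenzo', but the attested form is 'seginzo'. The correspondence is irregular, so they are not cognates (the Doluru form has a different source).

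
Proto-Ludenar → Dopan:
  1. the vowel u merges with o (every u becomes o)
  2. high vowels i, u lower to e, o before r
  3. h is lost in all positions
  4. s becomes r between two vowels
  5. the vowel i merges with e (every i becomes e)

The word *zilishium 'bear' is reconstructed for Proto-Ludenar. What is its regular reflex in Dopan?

Dopan: *zilishium > zilishiom > zilisiom > ziliriom > zelereom  (by vowel merger, h-loss, rhotacism, vowel merger)

zelereom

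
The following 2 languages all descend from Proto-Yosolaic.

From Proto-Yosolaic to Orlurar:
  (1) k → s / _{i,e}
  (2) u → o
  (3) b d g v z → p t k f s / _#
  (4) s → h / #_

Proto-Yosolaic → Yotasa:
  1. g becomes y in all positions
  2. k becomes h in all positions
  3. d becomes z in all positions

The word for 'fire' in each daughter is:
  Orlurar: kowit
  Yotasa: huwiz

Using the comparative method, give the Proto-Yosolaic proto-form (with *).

*kuwid

Position 2: Orlurar has o, Yotasa has u. Yotasa preserves u here (none of its changes turn any other segment into u), so the proto-segment is *u.
Position 5: Orlurar has t, Yotasa has z. Taking the neighbouring segments as reconstructed: Orlurar t could go back to *t or *d; Yotasa z could go back to *d or *z — the one source consistent with every daughter is *d.
Position 1: Orlurar has k, Yotasa has h. Taking the neighbouring segments as reconstructed: Orlurar k can only go back to *k; Yotasa h could go back to *k or *h — the one source consistent with every daughter is *k.
Verify the candidate proto-form against each daughter:
Orlurar: *kuwid
  kuwid (rule 1 does not apply)
  kuwid → kowid   [vowel merger]
  kowid → kowit   [final devoicing]
  kowit (rule 4 does not apply)
  giving Orlurar kowit.
Yotasa: *kuwid > huwid > huwiz  (by unconditioned shift, unconditioned shift)
*kuwid is the unique common source.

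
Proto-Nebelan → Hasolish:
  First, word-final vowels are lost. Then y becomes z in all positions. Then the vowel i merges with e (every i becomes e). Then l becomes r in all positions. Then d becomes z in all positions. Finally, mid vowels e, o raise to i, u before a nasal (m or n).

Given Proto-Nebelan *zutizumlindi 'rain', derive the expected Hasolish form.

zutezumrinz

Hasolish: *zutizumlindi > zutizumlind > zutezumlend > zutezumrend > zutezumrenz > zutezumrinz  (by apocope, vowel merger, unconditioned shift, unconditioned shift, pre-nasal raising)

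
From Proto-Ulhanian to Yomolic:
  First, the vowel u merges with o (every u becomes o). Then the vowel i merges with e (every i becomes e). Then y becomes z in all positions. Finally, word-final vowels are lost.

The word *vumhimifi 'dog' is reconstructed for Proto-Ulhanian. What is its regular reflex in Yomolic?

vomhemef

Yomolic: start from *vumhimifi.
  rule 1 (vowel merger): vumhimifi → vomhimifi
  rule 2 (vowel merger): vomhimifi → vomhemefe
  rule 3: no change — vomhemefe
  rule 4 (apocope): vomhemefe → vomhemef
  ⇒ Yomolic vomhemef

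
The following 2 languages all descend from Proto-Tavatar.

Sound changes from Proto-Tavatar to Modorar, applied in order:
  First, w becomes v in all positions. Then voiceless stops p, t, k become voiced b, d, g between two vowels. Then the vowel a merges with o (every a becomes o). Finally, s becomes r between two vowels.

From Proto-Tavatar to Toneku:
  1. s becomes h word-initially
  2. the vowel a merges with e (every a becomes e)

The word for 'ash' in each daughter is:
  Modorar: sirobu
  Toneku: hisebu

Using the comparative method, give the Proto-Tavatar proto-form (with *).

*sisabu

Position 4: Modorar has o, Toneku has e. Taking the neighbouring segments as reconstructed: Modorar o could go back to *a or *o; Toneku e could go back to *a or *e — the one source consistent with every daughter is *a.
Position 3: Modorar has r, Toneku has s. Toneku preserves s here (none of its changes turn any other segment into s), so the proto-segment is *s.
This points to *sisabu. Verify forward in each daughter:
Modorar: *sisabu > sisobu > sirobu  (by vowel merger, rhotacism)
Toneku: *sisabu > hisabu > hisebu  (by debuccalisation, vowel merger)
*sisabu is the unique common source.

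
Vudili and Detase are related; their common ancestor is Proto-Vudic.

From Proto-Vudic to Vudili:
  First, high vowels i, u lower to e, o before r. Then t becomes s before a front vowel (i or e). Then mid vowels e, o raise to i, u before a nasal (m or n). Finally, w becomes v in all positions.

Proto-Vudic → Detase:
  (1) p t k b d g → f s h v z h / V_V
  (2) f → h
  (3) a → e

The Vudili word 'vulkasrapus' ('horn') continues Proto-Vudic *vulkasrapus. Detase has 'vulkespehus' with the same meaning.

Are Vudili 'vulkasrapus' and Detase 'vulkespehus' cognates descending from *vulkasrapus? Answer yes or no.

no

Derive the expected Detase reflex of *vulkasrapus:
Detase: start from *vulkasrapus.
  rule 1 (intervocalic lenition): vulkasrapus → vulkasrafus
  rule 2 (unconditioned shift): vulkasrafus → vulkasrahus
  rule 3 (vowel merger): vulkasrahus → vulkesrehus
  ⇒ Detase vulkesrehus
The regular Detase reflex would be 'vulkesrehus', but the attested form is 'vulkespehus'. The correspondence is irregular, so they are not cognates (the Detase form has a different source).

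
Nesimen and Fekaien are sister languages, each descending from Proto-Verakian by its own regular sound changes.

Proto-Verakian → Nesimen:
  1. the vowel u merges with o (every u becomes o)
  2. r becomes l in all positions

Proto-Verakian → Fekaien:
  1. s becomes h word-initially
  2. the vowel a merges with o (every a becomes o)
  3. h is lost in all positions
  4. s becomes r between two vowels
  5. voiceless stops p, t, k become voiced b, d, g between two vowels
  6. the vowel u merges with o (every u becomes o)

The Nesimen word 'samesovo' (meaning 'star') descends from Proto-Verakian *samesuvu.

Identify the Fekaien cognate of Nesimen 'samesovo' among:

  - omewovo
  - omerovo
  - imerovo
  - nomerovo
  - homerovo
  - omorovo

Fekaien: *samesuvu
  samesuvu → hamesuvu   [debuccalisation]
  hamesuvu → homesuvu   [vowel merger]
  homesuvu → omesuvu   [h-loss]
  omesuvu → omeruvu   [rhotacism]
  omeruvu (rule 5 does not apply)
  omeruvu → omerovo   [vowel merger]
  giving Fekaien omerovo.
The other candidates each miss or misapply at least one Fekaien change.

omerovo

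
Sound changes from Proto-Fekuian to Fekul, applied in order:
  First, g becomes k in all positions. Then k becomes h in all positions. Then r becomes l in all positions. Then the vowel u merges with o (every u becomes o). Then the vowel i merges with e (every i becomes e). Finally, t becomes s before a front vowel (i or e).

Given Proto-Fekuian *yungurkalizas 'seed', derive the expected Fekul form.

yonholhalezas

Fekul: *yungurkalizas > yunkurkalizas > yunhurhalizas > yunhulhalizas > yonholhalizas > yonholhalezas  (by unconditioned shift, unconditioned shift, unconditioned shift, vowel merger, vowel merger)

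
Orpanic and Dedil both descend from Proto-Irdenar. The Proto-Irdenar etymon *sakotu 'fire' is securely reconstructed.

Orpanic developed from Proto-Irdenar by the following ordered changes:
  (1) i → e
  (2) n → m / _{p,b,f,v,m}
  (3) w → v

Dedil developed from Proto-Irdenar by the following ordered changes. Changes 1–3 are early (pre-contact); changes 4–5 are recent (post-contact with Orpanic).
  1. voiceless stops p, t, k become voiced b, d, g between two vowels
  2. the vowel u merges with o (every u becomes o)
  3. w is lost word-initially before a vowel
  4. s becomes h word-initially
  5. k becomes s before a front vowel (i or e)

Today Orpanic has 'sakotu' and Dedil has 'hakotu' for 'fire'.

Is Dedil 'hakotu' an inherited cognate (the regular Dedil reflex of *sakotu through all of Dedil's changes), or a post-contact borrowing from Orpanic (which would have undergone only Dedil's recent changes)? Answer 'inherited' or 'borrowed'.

borrowed

If inherited, *sakotu would pass through all of Dedil's changes:
Dedil: *sakotu
  sakotu → sagodu   [intervocalic voicing]
  sagodu → sagodo   [vowel merger]
  sagodo (rule 3 does not apply)
  sagodo → hagodo   [debuccalisation]
  hagodo (rule 5 does not apply)
  giving Dedil hagodo.
If borrowed from Orpanic 'sakotu' after the early changes, it would undergo only the recent ones:
  rule 4 (debuccalisation): sakotu → hakotu
  rule 5 (palatalisation): no change (hakotu)
  ⇒ as a loan: hakotu
Dedil 'hakotu' matches the loan outcome 'hakotu', not the inherited 'hagodo' — it skipped the early Dedil changes, so it was borrowed from Orpanic.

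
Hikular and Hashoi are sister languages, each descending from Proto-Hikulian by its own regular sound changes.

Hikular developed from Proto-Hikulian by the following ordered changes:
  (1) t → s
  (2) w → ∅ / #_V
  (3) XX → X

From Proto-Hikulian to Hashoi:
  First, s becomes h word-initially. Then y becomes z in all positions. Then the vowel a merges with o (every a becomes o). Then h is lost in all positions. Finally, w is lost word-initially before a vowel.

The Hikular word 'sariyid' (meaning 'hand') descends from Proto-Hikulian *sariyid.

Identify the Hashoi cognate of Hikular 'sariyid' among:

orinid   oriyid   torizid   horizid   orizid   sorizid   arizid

orizid

Hashoi: start from *sariyid.
  rule 1 (debuccalisation): sariyid → hariyid
  rule 2 (unconditioned shift): hariyid → harizid
  rule 3 (vowel merger): harizid → horizid
  rule 4 (h-loss): horizid → orizid
  rule 5: no change — orizid
  ⇒ Hashoi orizid
The other candidates each miss or misapply at least one Hashoi change.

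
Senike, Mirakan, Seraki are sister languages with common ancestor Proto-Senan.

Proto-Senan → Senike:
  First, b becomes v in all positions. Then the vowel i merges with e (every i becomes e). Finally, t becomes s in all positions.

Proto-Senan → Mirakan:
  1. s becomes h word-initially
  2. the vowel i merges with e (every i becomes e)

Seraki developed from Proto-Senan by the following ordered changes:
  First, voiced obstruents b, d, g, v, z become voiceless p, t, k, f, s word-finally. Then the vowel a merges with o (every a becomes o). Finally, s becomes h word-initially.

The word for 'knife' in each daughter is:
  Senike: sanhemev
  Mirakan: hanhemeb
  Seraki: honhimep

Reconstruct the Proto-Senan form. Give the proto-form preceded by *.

*sanhimeb

Position 2: Senike has a, Mirakan has a, Seraki has o. Senike preserves a here (none of its changes turn any other segment into a), so the proto-segment is *a.
Position 8: Senike has v, Mirakan has b, Seraki has p. Mirakan preserves b here (none of its changes turn any other segment into b), so the proto-segment is *b.
Position 1: Senike has s, Mirakan has h, Seraki has h. Taking the neighbouring segments as reconstructed: Senike s could go back to *t or *s; Mirakan h could go back to *s or *h; Seraki h could go back to *s or *h — the one source consistent with every daughter is *s.
This points to *sanhimeb. Verify forward in each daughter:
Senike: start from *sanhimeb.
  rule 1 (unconditioned shift): sanhimeb → sanhimev
  rule 2 (vowel merger): sanhimev → sanhemev
  rule 3: no change — sanhemev
  ⇒ Senike sanhemev
Mirakan: start from *sanhimeb.
  rule 1 (debuccalisation): sanhimeb → hanhimeb
  rule 2 (vowel merger): hanhimeb → hanhemeb
  ⇒ Mirakan hanhemeb
Seraki: start from *sanhimeb.
  rule 1 (final devoicing): sanhimeb → sanhimep
  rule 2 (vowel merger): sanhimep → sonhimep
  rule 3 (debuccalisation): sonhimep → honhimep
  ⇒ Seraki honhimep
*sanhimeb is the unique common source.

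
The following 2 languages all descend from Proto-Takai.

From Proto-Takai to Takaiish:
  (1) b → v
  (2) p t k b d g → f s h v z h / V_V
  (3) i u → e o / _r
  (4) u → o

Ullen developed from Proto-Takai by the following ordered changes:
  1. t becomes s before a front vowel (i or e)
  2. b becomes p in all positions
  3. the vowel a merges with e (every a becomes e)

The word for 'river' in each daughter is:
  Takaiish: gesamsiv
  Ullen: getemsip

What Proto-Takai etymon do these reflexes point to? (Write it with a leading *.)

Position 8: Takaiish has v, Ullen has p. Taking the neighbouring segments as reconstructed: Takaiish v could go back to *b or *v; Ullen p could go back to *p or *b — the one source consistent with every daughter is *b.
Position 4: Takaiish has a, Ullen has e. Takaiish preserves a here (none of its changes turn any other segment into a), so the proto-segment is *a.
This points to *getamsib. Verify forward in each daughter:
Takaiish: *getamsib > getamsiv > gesamsiv  (by unconditioned shift, intervocalic lenition)
Ullen: *getamsib
  getamsib (rule 1 does not apply)
  getamsib → getamsip   [unconditioned shift]
  getamsip → getemsip   [vowel merger]
  giving Ullen getemsip.
Only *getamsib yields all of Takaiish gesamsiv, Ullen getemsip.

*getamsib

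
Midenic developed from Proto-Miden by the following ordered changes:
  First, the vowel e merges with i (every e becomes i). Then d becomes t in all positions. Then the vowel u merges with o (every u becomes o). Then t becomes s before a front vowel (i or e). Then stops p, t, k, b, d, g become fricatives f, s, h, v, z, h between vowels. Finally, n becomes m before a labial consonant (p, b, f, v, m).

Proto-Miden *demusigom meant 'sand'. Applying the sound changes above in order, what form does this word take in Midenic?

Midenic: *demusigom
  demusigom → dimusigom   [vowel merger]
  dimusigom → timusigom   [unconditioned shift]
  timusigom → timosigom   [vowel merger]
  timosigom → simosigom   [palatalisation]
  simosigom → simosihom   [intervocalic lenition]
  simosihom (rule 6 does not apply)
  giving Midenic simosihom.

simosihom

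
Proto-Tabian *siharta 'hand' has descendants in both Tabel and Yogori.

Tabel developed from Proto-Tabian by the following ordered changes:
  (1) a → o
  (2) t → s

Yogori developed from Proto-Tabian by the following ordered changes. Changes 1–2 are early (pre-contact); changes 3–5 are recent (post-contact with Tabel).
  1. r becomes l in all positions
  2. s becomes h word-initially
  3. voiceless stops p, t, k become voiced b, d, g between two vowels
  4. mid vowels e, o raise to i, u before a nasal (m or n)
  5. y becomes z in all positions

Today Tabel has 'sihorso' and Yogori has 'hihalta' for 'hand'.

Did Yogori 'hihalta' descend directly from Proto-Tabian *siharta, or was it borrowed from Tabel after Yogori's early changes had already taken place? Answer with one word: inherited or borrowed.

If inherited, *siharta would pass through all of Yogori's changes:
Yogori: *siharta
  siharta → sihalta   [unconditioned shift]
  sihalta → hihalta   [debuccalisation]
  hihalta (rule 3 does not apply)
  hihalta (rule 4 does not apply)
  hihalta (rule 5 does not apply)
  giving Yogori hihalta.
If borrowed from Tabel 'sihorso' after the early changes, it would undergo only the recent ones:
  rule 3 (intervocalic voicing): no change (sihorso)
  rule 4 (pre-nasal raising): no change (sihorso)
  rule 5 (unconditioned shift): no change (sihorso)
  ⇒ as a loan: sihorso
Yogori 'hihalta' matches the inherited outcome exactly, so it is an inherited cognate, not a loan.

inherited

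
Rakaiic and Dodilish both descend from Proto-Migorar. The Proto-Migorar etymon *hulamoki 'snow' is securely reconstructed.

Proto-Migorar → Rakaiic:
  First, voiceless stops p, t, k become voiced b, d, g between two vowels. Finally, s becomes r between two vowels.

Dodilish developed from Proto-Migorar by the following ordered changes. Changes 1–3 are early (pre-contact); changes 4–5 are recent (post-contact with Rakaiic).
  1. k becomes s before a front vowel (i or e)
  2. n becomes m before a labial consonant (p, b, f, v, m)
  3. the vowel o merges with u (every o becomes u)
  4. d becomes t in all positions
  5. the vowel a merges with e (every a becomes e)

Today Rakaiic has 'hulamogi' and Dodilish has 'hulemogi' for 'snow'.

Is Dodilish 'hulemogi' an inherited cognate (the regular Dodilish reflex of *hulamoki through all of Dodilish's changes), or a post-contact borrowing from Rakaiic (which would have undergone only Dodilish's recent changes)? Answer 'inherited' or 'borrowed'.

If inherited, *hulamoki would pass through all of Dodilish's changes:
Dodilish: start from *hulamoki.
  rule 1 (palatalisation): hulamoki → hulamosi
  rule 2: no change — hulamosi
  rule 3 (vowel merger): hulamosi → hulamusi
  rule 4: no change — hulamusi
  rule 5 (vowel merger): hulamusi → hulemusi
  ⇒ Dodilish hulemusi
If borrowed from Rakaiic 'hulamogi' after the early changes, it would undergo only the recent ones:
  rule 4 (unconditioned shift): no change (hulamogi)
  rule 5 (vowel merger): hulamogi → hulemogi
  ⇒ as a loan: hulemogi
Dodilish 'hulemogi' matches the loan outcome 'hulemogi', not the inherited 'hulemusi' — it skipped the early Dodilish changes, so it was borrowed from Rakaiic.

borrowed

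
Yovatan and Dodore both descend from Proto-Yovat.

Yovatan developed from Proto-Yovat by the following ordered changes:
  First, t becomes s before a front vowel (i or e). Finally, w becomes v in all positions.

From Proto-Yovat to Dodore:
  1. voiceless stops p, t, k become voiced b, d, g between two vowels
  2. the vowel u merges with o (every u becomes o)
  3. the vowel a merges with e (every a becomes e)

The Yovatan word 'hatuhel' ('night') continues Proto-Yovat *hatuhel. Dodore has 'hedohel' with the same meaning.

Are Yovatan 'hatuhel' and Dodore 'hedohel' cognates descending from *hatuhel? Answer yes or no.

yes

Derive the expected Dodore reflex of *hatuhel:
Dodore: *hatuhel
  hatuhel → haduhel   [intervocalic voicing]
  haduhel → hadohel   [vowel merger]
  hadohel → hedohel   [vowel merger]
  giving Dodore hedohel.
Dodore 'hedohel' matches the regular reflex exactly, so the pair is cognate.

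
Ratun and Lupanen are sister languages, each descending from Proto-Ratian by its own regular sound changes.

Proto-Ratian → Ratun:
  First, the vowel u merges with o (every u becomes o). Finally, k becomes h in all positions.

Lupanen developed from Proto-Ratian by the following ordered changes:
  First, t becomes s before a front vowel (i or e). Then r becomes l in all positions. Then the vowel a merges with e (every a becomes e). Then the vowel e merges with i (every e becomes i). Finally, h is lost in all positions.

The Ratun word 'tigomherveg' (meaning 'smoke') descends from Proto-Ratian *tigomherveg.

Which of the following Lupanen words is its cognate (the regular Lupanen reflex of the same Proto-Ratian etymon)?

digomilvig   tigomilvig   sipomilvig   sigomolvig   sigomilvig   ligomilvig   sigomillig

Lupanen: *tigomherveg > sigomherveg > sigomhelveg > sigomhilvig > sigomilvig  (by palatalisation, unconditioned shift, vowel merger, h-loss)

sigomilvig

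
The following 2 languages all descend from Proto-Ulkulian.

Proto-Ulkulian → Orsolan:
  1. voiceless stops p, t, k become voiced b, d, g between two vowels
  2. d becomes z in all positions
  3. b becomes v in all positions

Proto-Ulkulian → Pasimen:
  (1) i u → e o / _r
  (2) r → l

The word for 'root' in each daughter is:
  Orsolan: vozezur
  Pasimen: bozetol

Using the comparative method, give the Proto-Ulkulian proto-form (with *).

*bozetur

Position 7: Orsolan has r, Pasimen has l. Orsolan preserves r here (none of its changes turn any other segment into r), so the proto-segment is *r.
Position 6: Orsolan has u, Pasimen has o. Orsolan preserves u here (none of its changes turn any other segment into u), so the proto-segment is *u.
This points to *bozetur. Verify forward in each daughter:
Orsolan: start from *bozetur.
  rule 1 (intervocalic voicing): bozetur → bozedur
  rule 2 (unconditioned shift): bozedur → bozezur
  rule 3 (unconditioned shift): bozezur → vozezur
  ⇒ Orsolan vozezur
Pasimen: *bozetur > bozetor > bozetol  (by pre-rhotic lowering, unconditioned shift)
No other proto-form is consistent with every reflex, so the reconstruction is *bozetur.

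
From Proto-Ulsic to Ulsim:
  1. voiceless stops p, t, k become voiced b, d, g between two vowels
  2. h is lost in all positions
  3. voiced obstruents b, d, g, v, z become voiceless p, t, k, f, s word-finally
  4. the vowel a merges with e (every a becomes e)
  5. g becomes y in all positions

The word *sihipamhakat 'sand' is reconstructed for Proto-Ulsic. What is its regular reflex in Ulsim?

siibemeyet

Ulsim: start from *sihipamhakat.
  rule 1 (intervocalic voicing): sihipamhakat → sihibamhagat
  rule 2 (h-loss): sihibamhagat → siibamagat
  rule 3: no change — siibamagat
  rule 4 (vowel merger): siibamagat → siibemeget
  rule 5 (unconditioned shift): siibemeget → siibemeyet
  ⇒ Ulsim siibemeyet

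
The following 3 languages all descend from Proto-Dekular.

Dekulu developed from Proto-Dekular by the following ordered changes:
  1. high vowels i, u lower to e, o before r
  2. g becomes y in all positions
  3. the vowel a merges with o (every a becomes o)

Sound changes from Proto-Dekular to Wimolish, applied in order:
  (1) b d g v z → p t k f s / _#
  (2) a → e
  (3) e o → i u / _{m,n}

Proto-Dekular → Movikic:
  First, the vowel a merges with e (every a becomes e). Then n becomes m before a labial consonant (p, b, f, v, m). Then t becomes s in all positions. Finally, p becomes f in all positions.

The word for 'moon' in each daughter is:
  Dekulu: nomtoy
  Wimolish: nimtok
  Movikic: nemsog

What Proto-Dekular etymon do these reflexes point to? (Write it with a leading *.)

*namtog

Position 2: Dekulu has o, Wimolish has i, Movikic has e. Taking the neighbouring segments as reconstructed: Dekulu o could go back to *a or *o; Wimolish i could go back to *a or *e or *i; Movikic e could go back to *a or *e — the one source consistent with every daughter is *a.
Position 4: Dekulu has t, Wimolish has t, Movikic has s. Dekulu preserves t here (none of its changes turn any other segment into t), so the proto-segment is *t.
This points to *namtog. Verify forward in each daughter:
Dekulu: *namtog
  namtog (rule 1 does not apply)
  namtog → namtoy   [unconditioned shift]
  namtoy → nomtoy   [vowel merger]
  giving Dekulu nomtoy.
Wimolish: *namtog
  namtog → namtok   [final devoicing]
  namtok → nemtok   [vowel merger]
  nemtok → nimtok   [pre-nasal raising]
  giving Wimolish nimtok.
Movikic: *namtog
  namtog → nemtog   [vowel merger]
  nemtog (rule 2 does not apply)
  nemtog → nemsog   [unconditioned shift]
  nemsog (rule 4 does not apply)
  giving Movikic nemsog.
Only *namtog yields all of Dekulu nomtoy, Wimolish nimtok, Movikic nemsog.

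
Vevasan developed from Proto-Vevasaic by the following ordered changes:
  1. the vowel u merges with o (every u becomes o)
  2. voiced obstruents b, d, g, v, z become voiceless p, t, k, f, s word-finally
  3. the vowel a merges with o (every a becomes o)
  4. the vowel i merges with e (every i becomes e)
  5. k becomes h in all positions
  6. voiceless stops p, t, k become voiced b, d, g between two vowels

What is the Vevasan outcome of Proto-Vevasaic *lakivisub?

Vevasan: *lakivisub
  lakivisub → lakivisob   [vowel merger]
  lakivisob → lakivisop   [final devoicing]
  lakivisop → lokivisop   [vowel merger]
  lokivisop → lokevesop   [vowel merger]
  lokevesop → lohevesop   [unconditioned shift]
  lohevesop (rule 6 does not apply)
  giving Vevasan lohevesop.

lohevesop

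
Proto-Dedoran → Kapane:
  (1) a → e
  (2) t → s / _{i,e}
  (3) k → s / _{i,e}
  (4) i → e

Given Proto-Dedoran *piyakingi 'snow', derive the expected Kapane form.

peyesenge

Kapane: start from *piyakingi.
  rule 1 (vowel merger): piyakingi → piyekingi
  rule 2: no change — piyekingi
  rule 3 (palatalisation): piyekingi → piyesingi
  rule 4 (vowel merger): piyesingi → peyesenge
  ⇒ Kapane peyesenge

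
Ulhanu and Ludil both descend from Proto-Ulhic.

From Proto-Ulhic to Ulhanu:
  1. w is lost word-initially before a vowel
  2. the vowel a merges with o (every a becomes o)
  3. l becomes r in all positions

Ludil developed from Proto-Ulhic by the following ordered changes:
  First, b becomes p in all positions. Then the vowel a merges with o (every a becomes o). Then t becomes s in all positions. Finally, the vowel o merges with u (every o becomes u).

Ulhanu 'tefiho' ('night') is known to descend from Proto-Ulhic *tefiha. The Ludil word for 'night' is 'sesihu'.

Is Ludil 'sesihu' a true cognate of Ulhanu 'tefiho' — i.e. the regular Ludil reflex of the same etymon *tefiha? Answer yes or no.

Derive the expected Ludil reflex of *tefiha:
Ludil: *tefiha > tefiho > sefiho > sefihu  (by vowel merger, unconditioned shift, vowel merger)
The regular Ludil reflex would be 'sefihu', but the attested form is 'sesihu'. The correspondence is irregular, so they are not cognates (the Ludil form has a different source).

no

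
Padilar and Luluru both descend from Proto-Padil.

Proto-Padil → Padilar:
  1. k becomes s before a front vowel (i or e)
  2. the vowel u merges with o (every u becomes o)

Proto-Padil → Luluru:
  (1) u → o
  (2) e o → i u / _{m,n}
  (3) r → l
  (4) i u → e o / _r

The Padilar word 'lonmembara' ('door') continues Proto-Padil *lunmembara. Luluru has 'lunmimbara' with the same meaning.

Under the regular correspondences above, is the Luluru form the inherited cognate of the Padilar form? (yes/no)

Derive the expected Luluru reflex of *lunmembara:
Luluru: start from *lunmembara.
  rule 1 (vowel merger): lunmembara → lonmembara
  rule 2 (pre-nasal raising): lonmembara → lunmimbara
  rule 3 (unconditioned shift): lunmimbara → lunmimbala
  rule 4: no change — lunmimbala
  ⇒ Luluru lunmimbala
The regular Luluru reflex would be 'lunmimbala', but the attested form is 'lunmimbara'. The correspondence is irregular, so they are not cognates (the Luluru form has a different source).

no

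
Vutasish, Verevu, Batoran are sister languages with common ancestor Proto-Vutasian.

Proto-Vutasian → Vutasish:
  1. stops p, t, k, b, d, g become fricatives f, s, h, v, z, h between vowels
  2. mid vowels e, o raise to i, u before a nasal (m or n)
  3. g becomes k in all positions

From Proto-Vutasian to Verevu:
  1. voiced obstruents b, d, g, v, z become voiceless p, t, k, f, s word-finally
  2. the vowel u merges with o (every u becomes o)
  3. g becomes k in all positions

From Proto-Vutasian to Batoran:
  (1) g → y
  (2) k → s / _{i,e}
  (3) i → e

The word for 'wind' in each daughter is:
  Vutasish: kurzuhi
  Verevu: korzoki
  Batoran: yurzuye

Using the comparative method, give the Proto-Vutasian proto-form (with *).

*gurzugi

Position 5: Vutasish has u, Verevu has o, Batoran has u. Batoran preserves u here (none of its changes turn any other segment into u), so the proto-segment is *u.
Position 2: Vutasish has u, Verevu has o, Batoran has u. Batoran preserves u here (none of its changes turn any other segment into u), so the proto-segment is *u.
Continuing position by position gives *gurzugi; check it forward:
Vutasish: start from *gurzugi.
  rule 1 (intervocalic lenition): gurzugi → gurzuhi
  rule 2: no change — gurzuhi
  rule 3 (unconditioned shift): gurzuhi → kurzuhi
  ⇒ Vutasish kurzuhi
Verevu: *gurzugi > gorzogi > korzoki  (by vowel merger, unconditioned shift)
Batoran: *gurzugi > yurzuyi > yurzuye  (by unconditioned shift, vowel merger)
Only *gurzugi yields all of Vutasish kurzuhi, Verevu korzoki, Batoran yurzuye.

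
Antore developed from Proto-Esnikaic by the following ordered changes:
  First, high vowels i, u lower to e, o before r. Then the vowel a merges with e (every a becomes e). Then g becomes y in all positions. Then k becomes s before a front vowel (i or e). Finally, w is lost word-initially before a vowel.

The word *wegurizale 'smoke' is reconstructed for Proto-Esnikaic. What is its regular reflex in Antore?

eyorizele

Antore: *wegurizale > wegorizale > wegorizele > weyorizele > eyorizele  (by pre-rhotic lowering, vowel merger, unconditioned shift, glide loss)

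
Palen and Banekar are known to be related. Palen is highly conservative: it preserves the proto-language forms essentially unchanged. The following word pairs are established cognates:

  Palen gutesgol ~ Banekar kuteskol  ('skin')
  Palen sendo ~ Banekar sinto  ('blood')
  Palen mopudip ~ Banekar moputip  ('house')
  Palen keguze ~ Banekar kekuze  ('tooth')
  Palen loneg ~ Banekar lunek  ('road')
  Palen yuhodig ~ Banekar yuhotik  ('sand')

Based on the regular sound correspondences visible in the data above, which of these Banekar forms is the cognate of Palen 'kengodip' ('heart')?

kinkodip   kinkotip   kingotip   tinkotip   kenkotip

kinkotip

sendo ~ sinto — Palen e corresponds to Banekar i after a consonant, before a nasal.
gutesgol ~ kuteskol — Palen g corresponds to Banekar k after a consonant, before a back vowel.
mopudip ~ moputip, yuhodig ~ yuhotik — Palen d corresponds to Banekar t between vowels (before a front vowel).
Applying these to Palen 'kengodip':
  kengodip → kingodip   (e→i after a consonant, before a nasal)
  kingodip → kinkodip   (g→k after a consonant, before a back vowel)
  kinkodip → kinkotip   (d→t between vowels (before a front vowel))
So the Banekar cognate is 'kinkotip'.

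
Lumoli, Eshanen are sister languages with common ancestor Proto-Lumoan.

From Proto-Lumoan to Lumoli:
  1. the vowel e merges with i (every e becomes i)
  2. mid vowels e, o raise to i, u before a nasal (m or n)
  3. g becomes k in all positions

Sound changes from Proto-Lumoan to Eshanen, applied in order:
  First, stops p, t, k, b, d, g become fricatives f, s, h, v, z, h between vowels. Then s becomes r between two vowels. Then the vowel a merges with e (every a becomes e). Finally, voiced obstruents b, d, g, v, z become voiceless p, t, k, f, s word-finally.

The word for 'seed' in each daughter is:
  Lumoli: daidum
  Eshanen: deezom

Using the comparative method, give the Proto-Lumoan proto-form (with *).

Position 4: Lumoli has d, Eshanen has z. Lumoli preserves d here (none of its changes turn any other segment into d), so the proto-segment is *d.
Position 5: Lumoli has u, Eshanen has o. Eshanen preserves o here (none of its changes turn any other segment into o), so the proto-segment is *o.
Continuing position by position gives *daedom; check it forward:
Lumoli: start from *daedom.
  rule 1 (vowel merger): daedom → daidom
  rule 2 (pre-nasal raising): daidom → daidum
  rule 3: no change — daidum
  ⇒ Lumoli daidum
Eshanen: *daedom > daezom > deezom  (by intervocalic lenition, vowel merger)
*daedom is the unique common source.

*daedom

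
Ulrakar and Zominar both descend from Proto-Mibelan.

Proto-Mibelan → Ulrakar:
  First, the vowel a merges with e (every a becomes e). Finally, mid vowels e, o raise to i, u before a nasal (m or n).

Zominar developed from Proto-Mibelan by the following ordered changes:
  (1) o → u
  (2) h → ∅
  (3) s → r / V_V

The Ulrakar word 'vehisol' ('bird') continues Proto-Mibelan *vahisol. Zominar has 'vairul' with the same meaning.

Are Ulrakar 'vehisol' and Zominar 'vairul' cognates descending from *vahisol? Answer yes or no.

Derive the expected Zominar reflex of *vahisol:
Zominar: *vahisol > vahisul > vaisul > vairul  (by vowel merger, h-loss, rhotacism)
Zominar 'vairul' matches the regular reflex exactly, so the pair is cognate.

yes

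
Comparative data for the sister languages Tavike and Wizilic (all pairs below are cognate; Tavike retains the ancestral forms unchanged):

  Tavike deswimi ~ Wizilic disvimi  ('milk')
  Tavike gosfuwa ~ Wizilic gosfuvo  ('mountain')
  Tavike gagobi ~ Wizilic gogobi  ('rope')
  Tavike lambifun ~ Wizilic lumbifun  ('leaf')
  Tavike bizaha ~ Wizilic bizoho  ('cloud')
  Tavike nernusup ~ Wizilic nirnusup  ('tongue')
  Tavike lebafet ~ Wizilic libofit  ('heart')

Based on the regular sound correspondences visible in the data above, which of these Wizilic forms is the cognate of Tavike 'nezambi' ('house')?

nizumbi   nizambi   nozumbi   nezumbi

deswimi ~ disvimi, lebafet ~ libofit — Tavike e corresponds to Wizilic i after a consonant, before a consonant other than r, m, n, p, b, f, v.
lambifun ~ lumbifun — Tavike a corresponds to Wizilic u after a consonant, before a nasal.
Applying these to Tavike 'nezambi':
  nezambi → nizambi   (e→i after a consonant, before a consonant other than r, m, n, p, b, f, v)
  nizambi → nizumbi   (a→u after a consonant, before a nasal)
So the Wizilic cognate is 'nizumbi'.

nizumbi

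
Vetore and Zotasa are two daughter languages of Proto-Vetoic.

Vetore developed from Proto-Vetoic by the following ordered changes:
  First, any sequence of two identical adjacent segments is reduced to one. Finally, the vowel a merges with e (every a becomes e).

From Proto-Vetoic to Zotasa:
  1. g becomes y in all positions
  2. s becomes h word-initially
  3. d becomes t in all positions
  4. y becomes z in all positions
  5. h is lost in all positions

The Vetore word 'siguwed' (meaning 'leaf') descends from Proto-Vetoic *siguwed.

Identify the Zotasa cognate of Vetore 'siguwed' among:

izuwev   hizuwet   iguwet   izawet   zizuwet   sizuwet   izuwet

izuwet

Zotasa: *siguwed > siyuwed > hiyuwed > hiyuwet > hizuwet > izuwet  (by unconditioned shift, debuccalisation, unconditioned shift, unconditioned shift, h-loss)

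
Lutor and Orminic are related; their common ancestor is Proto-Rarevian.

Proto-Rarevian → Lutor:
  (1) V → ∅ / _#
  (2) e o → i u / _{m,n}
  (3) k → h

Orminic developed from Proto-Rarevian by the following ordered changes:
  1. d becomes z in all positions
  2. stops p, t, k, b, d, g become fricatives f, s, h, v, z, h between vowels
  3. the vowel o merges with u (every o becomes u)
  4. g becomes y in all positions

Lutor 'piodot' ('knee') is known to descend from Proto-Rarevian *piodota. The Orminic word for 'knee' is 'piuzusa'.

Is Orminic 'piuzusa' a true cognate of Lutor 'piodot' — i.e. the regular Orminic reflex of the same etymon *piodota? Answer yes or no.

yes

Derive the expected Orminic reflex of *piodota:
Orminic: *piodota
  piodota → piozota   [unconditioned shift]
  piozota → piozosa   [intervocalic lenition]
  piozosa → piuzusa   [vowel merger]
  piuzusa (rule 4 does not apply)
  giving Orminic piuzusa.
Orminic 'piuzusa' matches the regular reflex exactly, so the pair is cognate.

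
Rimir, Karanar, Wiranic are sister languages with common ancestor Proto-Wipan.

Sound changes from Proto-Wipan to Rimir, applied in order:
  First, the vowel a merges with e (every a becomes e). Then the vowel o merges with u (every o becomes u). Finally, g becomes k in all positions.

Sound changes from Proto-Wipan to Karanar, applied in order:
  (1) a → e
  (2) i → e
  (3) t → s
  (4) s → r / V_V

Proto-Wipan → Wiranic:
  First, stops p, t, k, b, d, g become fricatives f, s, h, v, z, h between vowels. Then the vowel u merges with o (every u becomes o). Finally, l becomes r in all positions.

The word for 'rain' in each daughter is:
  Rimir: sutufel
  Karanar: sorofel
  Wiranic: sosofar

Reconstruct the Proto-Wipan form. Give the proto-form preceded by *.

*sotofal

Position 7: Rimir has l, Karanar has l, Wiranic has r. Rimir preserves l here (none of its changes turn any other segment into l), so the proto-segment is *l.
Position 4: Rimir has u, Karanar has o, Wiranic has o. Karanar preserves o here (none of its changes turn any other segment into o), so the proto-segment is *o.
Continuing position by position gives *sotofal; check it forward:
Rimir: *sotofal > sotofel > sutufel  (by vowel merger, vowel merger)
Karanar: *sotofal > sotofel > sosofel > sorofel  (by vowel merger, unconditioned shift, rhotacism)
Wiranic: start from *sotofal.
  rule 1 (intervocalic lenition): sotofal → sosofal
  rule 2: no change — sosofal
  rule 3 (unconditioned shift): sosofal → sosofar
  ⇒ Wiranic sosofar
No other proto-form is consistent with every reflex, so the reconstruction is *sotofal.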